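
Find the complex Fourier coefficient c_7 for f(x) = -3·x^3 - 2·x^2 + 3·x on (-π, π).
Compute the real Fourier coefficients first: a_7 = 8/49, b_7 = 330/343 - 6·π^2/7.
Then c_7 = (a_7 − i·b_7)/2 = 4/49 - 165·i/343 + 3·i·π^2/7.

Final answer: 4/49 - 165·i/343 + 3·i·π^2/7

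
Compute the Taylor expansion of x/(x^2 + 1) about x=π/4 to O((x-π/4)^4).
4·π/(π^2 + 16) + (256 - 16·π^2)·(x - π/4)/(π^4 + 256 + 32·π^2) + (-3072·π + 64·π^3)·(x - π/4)^2/(π^6 + 4096 + 48·π^4 + 768·π^2) + (-65536 - 256·π^4 + 24576·π^2)·(x - π/4)^3/(π^8 + 64·π^6 + 65536 + 1536·π^4 + 16384·π^2)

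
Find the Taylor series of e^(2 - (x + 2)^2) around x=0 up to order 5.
2·x^5·e^(-2)/15 + 19·x^4·e^(-2)/6 - 20·x^3·e^(-2)/3 + 7·x^2·e^(-2) - 4·x·e^(-2) + e^(-2)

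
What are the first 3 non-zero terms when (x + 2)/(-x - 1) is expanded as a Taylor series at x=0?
-x^2 + x - 2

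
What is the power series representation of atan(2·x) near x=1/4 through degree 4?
atan(1/2) + 8·(x - 1/4)/5 - 32·(x - 1/4)^2/25 - 128·(x - 1/4)^3/375 + 1536·(x - 1/4)^4/625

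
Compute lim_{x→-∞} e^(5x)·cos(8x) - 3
Evaluate the dominant behaviour as x → -∞; each term tends to a finite value or vanishes.
Limit = -3.

Final answer: -3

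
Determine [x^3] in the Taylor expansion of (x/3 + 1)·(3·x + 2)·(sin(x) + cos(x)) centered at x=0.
Expand to order 3: (x/3 + 1)·(3·x + 2)·(sin(x) + cos(x)) = -7·x^3/6 + 11·x^2/3 + 17·x/3 + 2 + O(x^4).
The coefficient of x^3 is -7/6.

Final answer: -7/6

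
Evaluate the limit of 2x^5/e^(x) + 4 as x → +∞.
The quotient is an ∞/∞ indeterminate form as x → +∞.
The exponential denominator e^(x) dominates the polynomial numerator (e^x ≫ x^5 as x → ∞), so the quotient → 0.
Adding the constant: 0 + 4 = 4. Limit = 4.

Final answer: 4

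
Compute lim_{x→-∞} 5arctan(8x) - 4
Evaluate the dominant behaviour as x → -∞; each term tends to a finite value or vanishes.
Limit = -5·π/2 - 4.

Final answer: -5·π/2 - 4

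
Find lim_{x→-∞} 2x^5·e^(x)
This is a 0·∞ indeterminate form at x → -∞.
Rewrite the product as 2x^5 / e^(-x) (an ∞/∞ form) and apply L'Hôpital, or use the standard hierarchy e^(|x|) ≫ |x^5| as x → -∞.
The indeterminate product → 0, so the limit = 0.

Final answer: 0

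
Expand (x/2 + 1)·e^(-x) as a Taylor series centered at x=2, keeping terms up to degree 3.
2·e^(-2) - 3·e^(-2)·(x - 2)/2 + e^(-2)·(x - 2)^2/2 - e^(-2)·(x - 2)^3/12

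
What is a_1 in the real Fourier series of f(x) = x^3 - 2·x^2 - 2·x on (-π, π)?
a_1 = (1/π) ∫_{-π}^{π} f(x)·cos(1x) dx.
Evaluate the integral (use parity and integration by parts as needed): a_1 = 8.

Final answer: 8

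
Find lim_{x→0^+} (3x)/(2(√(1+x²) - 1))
Both numerator and denominator → 0 as x → 0^+; this is a 0/0 indeterminate form.
Expand each to leading order near x = 0: numerator ~ 3·x, denominator ~ x^2.
The limit of the ratio is ∞.

Final answer: ∞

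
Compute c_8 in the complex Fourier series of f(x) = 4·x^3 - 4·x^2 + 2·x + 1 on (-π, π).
Compute the real Fourier coefficients first: a_8 = -1/4, b_8 = -π^2 - 13/32.
Then c_8 = (a_8 − i·b_8)/2 = -1/8 + 13·i/64 + i·π^2/2.

Final answer: -1/8 + 13·i/64 + i·π^2/2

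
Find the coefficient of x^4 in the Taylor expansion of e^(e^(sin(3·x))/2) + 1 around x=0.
Expand to order 4: e^(e^(sin(3·x))/2) + 1 = 27·x^4·e^(1/2)/128 + 63·x^3·e^(1/2)/16 + 27·x^2·e^(1/2)/8 + 3·x·e^(1/2)/2 + 1 + e^(1/2) + O(x^5).
The coefficient of x^4 is 27·e^(1/2)/128.

Final answer: 27·e^(1/2)/128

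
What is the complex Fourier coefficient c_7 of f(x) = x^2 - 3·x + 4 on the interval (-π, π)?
Compute the real Fourier coefficients first: a_7 = -4/49, b_7 = -6/7.
Then c_7 = (a_7 − i·b_7)/2 = -2/49 + 3·i/7.

Final answer: -2/49 + 3·i/7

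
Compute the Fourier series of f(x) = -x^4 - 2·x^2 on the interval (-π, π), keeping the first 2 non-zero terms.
(-40 + 8·π^2)·cos(x) - π^4/5 - 2·π^2/3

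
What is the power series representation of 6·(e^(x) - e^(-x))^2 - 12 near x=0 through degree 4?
8·x^4 + 24·x^2 - 12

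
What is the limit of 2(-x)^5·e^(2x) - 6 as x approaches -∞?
The product is a 0·∞ indeterminate form at x → -∞.
Rewrite the product as 2(-x)^5 / e^(-2x) (an ∞/∞ form) and apply L'Hôpital, or use the standard hierarchy e^(2|x|) ≫ |(-x)^5| as x → -∞.
The indeterminate product → 0, so the limit = -6.

Final answer: -6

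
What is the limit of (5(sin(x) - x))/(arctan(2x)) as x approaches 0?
Both numerator and denominator → 0 as x → 0; this is a 0/0 indeterminate form.
Expand each to leading order near x = 0: numerator ~ -5·x^3/6, denominator ~ 2·x.
The limit of the ratio is 0.

Final answer: 0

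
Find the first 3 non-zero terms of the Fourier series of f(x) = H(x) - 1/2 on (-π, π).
2·sin(x)/π + 2·sin(3·x)/(3·π) + 2·sin(5·x)/(5·π)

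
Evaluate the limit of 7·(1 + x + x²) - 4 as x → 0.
Direct substitution at x = 0 gives 3.

Final answer: 3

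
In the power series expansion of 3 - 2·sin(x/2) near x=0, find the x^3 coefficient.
Expand to order 3: 3 - 2·sin(x/2) = x^3/24 - x + 3 + O(x^4).
The coefficient of x^3 is 1/24.

Final answer: 1/24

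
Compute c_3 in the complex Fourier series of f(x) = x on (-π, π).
Compute the real Fourier coefficients first: a_3 = 0, b_3 = 2/3.
Then c_3 = (a_3 − i·b_3)/2 = -i/3.

Final answer: -i/3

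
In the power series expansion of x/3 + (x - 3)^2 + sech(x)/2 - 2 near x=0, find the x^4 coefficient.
Expand to order 4: x/3 + (x - 3)^2 + sech(x)/2 - 2 = 5·x^4/48 + 3·x^2/4 - 17·x/3 + 15/2 + O(x^5).
The coefficient of x^4 is 5/48.

Final answer: 5/48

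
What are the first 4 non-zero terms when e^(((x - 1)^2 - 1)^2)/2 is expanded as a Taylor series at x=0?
9·x^4/2 - 2·x^3 + 2·x^2 + 1/2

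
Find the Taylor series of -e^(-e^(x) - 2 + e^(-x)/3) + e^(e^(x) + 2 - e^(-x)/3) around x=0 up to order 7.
x^7·(34687·e^(-8/3)/2755620 + 125831·e^(8/3)/551124) + x^6·(-5063·e^(-8/3)/262440 + 96629·e^(8/3)/262440) + x^5·(547·e^(-8/3)/7290 + 4087·e^(8/3)/7290) + x^4·(-155·e^(-8/3)/972 + 785·e^(8/3)/972) + x^3·(14·e^(-8/3)/81 + 86·e^(8/3)/81) + x^2·(-5·e^(-8/3)/9 + 11·e^(8/3)/9) + x·(4·e^(-8/3)/3 + 4·e^(8/3)/3) - e^(-8/3) + e^(8/3)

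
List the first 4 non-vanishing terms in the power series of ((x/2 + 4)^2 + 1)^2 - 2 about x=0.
2·x^3 + 49·x^2/2 + 136·x + 287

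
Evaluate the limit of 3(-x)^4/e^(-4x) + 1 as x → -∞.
The quotient is an ∞/∞ indeterminate form as x → -∞.
Compare growth rates of the dominant terms (exponentials ≫ polynomials ≫ logarithms), or apply L'Hôpital's rule; the quotient → 0.
Adding the constant: 0 + 1 = 1. Limit = 1.

Final answer: 1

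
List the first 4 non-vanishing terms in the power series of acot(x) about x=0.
-x^5/5 + x^3/3 - x + π/2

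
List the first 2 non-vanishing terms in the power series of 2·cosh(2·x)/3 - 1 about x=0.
4·x^2/3 - 1/3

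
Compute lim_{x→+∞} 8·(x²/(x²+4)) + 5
Evaluate the dominant behaviour as x → +∞; each term tends to a finite value or vanishes.
Limit = 13.

Final answer: 13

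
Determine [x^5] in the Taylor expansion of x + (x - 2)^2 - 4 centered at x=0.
Expand to order 5: x + (x - 2)^2 - 4 = x^2 - 3·x + O(x^6).
The coefficient of x^5 is 0.

Final answer: 0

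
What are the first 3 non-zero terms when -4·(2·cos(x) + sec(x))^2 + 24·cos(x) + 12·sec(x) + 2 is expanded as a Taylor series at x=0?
-9·x^4/2 + 6·x^2 + 2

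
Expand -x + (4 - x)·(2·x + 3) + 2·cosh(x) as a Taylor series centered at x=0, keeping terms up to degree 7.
x^6/360 + x^4/12 - x^2 + 4·x + 14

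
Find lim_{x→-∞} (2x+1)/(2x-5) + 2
Evaluate the dominant behaviour as x → -∞; each term tends to a finite value or vanishes.
Limit = 3.

Final answer: 3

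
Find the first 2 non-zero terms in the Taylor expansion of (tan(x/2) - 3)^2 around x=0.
9 - 3·x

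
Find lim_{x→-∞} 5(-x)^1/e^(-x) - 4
The quotient is an ∞/∞ indeterminate form as x → -∞.
Compare growth rates of the dominant terms (exponentials ≫ polynomials ≫ logarithms), or apply L'Hôpital's rule; the quotient → 0.
Adding the constant: 0 - 4 = -4. Limit = -4.

Final answer: -4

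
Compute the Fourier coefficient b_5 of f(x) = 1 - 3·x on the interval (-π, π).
b_5 = (1/π) ∫_{-π}^{π} f(x)·sin(5x) dx.
Evaluate the integral (use parity and integration by parts as needed): b_5 = -6/5.

Final answer: -6/5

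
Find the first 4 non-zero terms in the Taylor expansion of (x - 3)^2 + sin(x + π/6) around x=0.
-√(3)·x^3/12 + 3·x^2/4 + x·(-6 + √(3)/2) + 19/2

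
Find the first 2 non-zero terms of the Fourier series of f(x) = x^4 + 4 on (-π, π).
(48 - 8·π^2)·cos(x) + 4 + π^4/5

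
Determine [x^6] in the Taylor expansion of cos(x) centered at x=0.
Expand to order 6: cos(x) = -x^6/720 + x^4/24 - x^2/2 + 1 + O(x^7).
The coefficient of x^6 is -1/720.

Final answer: -1/720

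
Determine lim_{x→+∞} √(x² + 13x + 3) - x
This is an ∞ − ∞ indeterminate form.
Multiply and divide by the conjugate √(x²+13x + 3) + x; the x² terms cancel, leaving (13x + 3)/(√(x²+13x + 3)+x) → 13/2.
Limit = 13/2.

Final answer: 13/2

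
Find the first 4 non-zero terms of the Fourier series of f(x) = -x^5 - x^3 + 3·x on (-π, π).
(-222 - 2·π^4 + 38·π^2)·sin(x) + (-4·π^2 + 3 + π^4)·sin(2·x) + (-2·π^4/3 + 118/81 + 22·π^2/27)·sin(3·x) + (-93/64 - π^2/8 + π^4/2)·sin(4·x)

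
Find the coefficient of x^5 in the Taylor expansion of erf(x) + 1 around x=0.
Expand to order 5: erf(x) + 1 = x^5/(5·√(π)) - 2·x^3/(3·√(π)) + 2·x/√(π) + 1 + O(x^6).
The coefficient of x^5 is 1/(5·√(π)).

Final answer: 1/(5·√(π))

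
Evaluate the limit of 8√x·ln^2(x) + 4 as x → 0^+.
The product is a 0·∞ indeterminate form at x → 0⁺.
Rewrite the product as 8·ln^2(x) / x^(-1/2) and apply L'Hôpital, or use the standard hierarchy x^(-1/2) ≫ |ln x|^2 as x → 0⁺.
The indeterminate product → 0, so the limit = 4.

Final answer: 4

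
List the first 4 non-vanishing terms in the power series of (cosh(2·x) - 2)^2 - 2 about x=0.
112·x^6/45 + 8·x^4/3 - 4·x^2 - 1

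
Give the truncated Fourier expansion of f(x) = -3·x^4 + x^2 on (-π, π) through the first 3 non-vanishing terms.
(-148 + 24·π^2)·cos(x) + (10 - 6·π^2)·cos(2·x) - 3·π^4/5 + π^2/3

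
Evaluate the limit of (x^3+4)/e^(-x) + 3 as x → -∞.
The quotient is an ∞/∞ indeterminate form as x → -∞.
Compare growth rates of the dominant terms (exponentials ≫ polynomials ≫ logarithms), or apply L'Hôpital's rule; the quotient → 0.
Adding the constant: 0 + 3 = 3. Limit = 3.

Final answer: 3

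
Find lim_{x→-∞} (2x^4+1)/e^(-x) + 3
The quotient is an ∞/∞ indeterminate form as x → -∞.
Compare growth rates of the dominant terms (exponentials ≫ polynomials ≫ logarithms), or apply L'Hôpital's rule; the quotient → 0.
Adding the constant: 0 + 3 = 3. Limit = 3.

Final answer: 3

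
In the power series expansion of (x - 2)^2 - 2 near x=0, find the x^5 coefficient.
Expand to order 5: (x - 2)^2 - 2 = x^2 - 4·x + 2 + O(x^6).
The coefficient of x^5 is 0.

Final answer: 0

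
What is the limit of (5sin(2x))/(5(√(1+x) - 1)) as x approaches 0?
Both numerator and denominator → 0 as x → 0; this is a 0/0 indeterminate form.
Expand each to leading order near x = 0: numerator ~ 10·x, denominator ~ 5·x/2.
The limit of the ratio is 4.

Final answer: 4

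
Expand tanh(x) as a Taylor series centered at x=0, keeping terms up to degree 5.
2·x^5/15 - x^3/3 + x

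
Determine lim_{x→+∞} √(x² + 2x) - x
This is an ∞ − ∞ indeterminate form.
Multiply and divide by the conjugate √(x²+2x) + x; the x² terms cancel, leaving (2x)/(√(x²+2x)+x) → 2/2 = 1.
Limit = 1.

Final answer: 1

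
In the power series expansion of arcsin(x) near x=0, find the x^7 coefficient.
Expand to order 7: arcsin(x) = 5·x^7/112 + 3·x^5/40 + x^3/6 + x + O(x^8).
The coefficient of x^7 is 5/112.

Final answer: 5/112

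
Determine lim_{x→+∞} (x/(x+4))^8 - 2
As x → +∞: x/(x+4) = 1/(1 + 4/x) → 1, and the 8th power of a limit-1 base also → 1; with the additive constant, 1 - 2 = -1.
Limit = -1.

Final answer: -1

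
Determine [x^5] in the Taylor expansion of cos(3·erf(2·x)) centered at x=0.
Expand to order 5: cos(3·erf(2·x)) = x^4·(192/π + 864/π^2) - 72·x^2/π + 1 + O(x^6).
The coefficient of x^5 is 0.

Final answer: 0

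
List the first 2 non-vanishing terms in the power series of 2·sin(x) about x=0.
-x^3/3 + 2·x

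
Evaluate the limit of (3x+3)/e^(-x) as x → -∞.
This is an ∞/∞ indeterminate form as x → -∞.
Compare growth rates of the dominant terms (exponentials ≫ polynomials ≫ logarithms), or apply L'Hôpital's rule; the quotient → 0.
Limit = 0.

Final answer: 0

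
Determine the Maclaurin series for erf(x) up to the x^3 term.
-2·x^3/(3·√(π)) + 2·x/√(π)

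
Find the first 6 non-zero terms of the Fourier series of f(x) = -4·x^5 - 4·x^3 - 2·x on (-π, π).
(-916 - 8·π^4 + 152·π^2)·sin(x) + (-16·π^2 + 26 + 4·π^4)·sin(2·x) + (-8·π^4/3 - 284/81 + 88·π^2/27)·sin(3·x) + (-π^2/2 + 19/16 + 2·π^4)·sin(4·x) + (-8·π^4/5 - 8·π^2/25 - 452/625)·sin(5·x) + (46/81 + 16·π^2/27 + 4·π^4/3)·sin(6·x)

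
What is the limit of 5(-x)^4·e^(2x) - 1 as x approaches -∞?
The product is a 0·∞ indeterminate form at x → -∞.
Rewrite the product as 5(-x)^4 / e^(-2x) (an ∞/∞ form) and apply L'Hôpital, or use the standard hierarchy e^(2|x|) ≫ |(-x)^4| as x → -∞.
The indeterminate product → 0, so the limit = -1.

Final answer: -1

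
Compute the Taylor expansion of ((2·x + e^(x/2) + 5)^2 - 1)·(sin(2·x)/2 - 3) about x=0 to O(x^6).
-793·x^5/1920 - 1253·x^4/64 - 437·x^3/24 + 27·x^2/4 - 55·x - 105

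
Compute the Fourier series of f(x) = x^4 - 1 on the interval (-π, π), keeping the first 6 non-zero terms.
(48 - 8·π^2)·cos(x) + (-3 + 2·π^2)·cos(2·x) + (16/27 - 8·π^2/9)·cos(3·x) + (-3/16 + π^2/2)·cos(4·x) + (48/625 - 8·π^2/25)·cos(5·x) - 1 + π^4/5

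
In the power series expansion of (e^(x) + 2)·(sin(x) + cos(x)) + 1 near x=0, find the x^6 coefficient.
Expand to order 6: (e^(x) + 2)·(sin(x) + cos(x)) + 1 = -x^6/72 - x^5/20 - x^4/12 - x^3/3 + 4·x + 4 + O(x^7).
The coefficient of x^6 is -1/72.

Final answer: -1/72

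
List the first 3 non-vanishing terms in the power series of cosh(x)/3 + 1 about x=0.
x^4/72 + x^2/6 + 4/3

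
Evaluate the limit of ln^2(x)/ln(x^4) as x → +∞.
This is an ∞/∞ indeterminate form as x → +∞.
Write ln(x^4) = 4·ln(x), reducing the quotient to ln(x)/4 → ∞.
Limit = ∞.

Final answer: ∞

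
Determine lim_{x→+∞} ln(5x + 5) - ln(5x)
This is an ∞ − ∞ indeterminate form.
Combine the logarithms: ln(5x+5) − ln(5x) = ln((5x+5)/(5x)) = ln(1 + 5/(5x)) → ln(1) = 0.
Limit = 0.

Final answer: 0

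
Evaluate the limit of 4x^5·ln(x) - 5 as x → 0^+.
The product is a 0·∞ indeterminate form at x → 0⁺.
Rewrite the product as 4·ln(x) / x^(-5) and apply L'Hôpital, or use the standard hierarchy x^(-5) ≫ |ln x| as x → 0⁺.
The indeterminate product → 0, so the limit = -5.

Final answer: -5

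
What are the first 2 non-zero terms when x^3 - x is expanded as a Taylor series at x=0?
x^3 - x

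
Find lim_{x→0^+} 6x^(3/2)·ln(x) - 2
The product is a 0·∞ indeterminate form at x → 0⁺.
Rewrite the product as 6·ln(x) / x^(-3/2) and apply L'Hôpital, or use the standard hierarchy x^(-3/2) ≫ |ln x| as x → 0⁺.
The indeterminate product → 0, so the limit = -2.

Final answer: -2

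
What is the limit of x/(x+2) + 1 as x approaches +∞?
Evaluate the dominant behaviour as x → +∞; each term tends to a finite value or vanishes.
Limit = 2.

Final answer: 2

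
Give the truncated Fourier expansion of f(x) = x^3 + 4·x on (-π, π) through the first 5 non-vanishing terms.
(-4 + 2·π^2)·sin(x) + (-π^2 - 5/2)·sin(2·x) + (20/9 + 2·π^2/3)·sin(3·x) + (-π^2/2 - 29/16)·sin(4·x) + (188/125 + 2·π^2/5)·sin(5·x)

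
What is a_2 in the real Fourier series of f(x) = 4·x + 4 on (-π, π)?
a_2 = (1/π) ∫_{-π}^{π} f(x)·cos(2x) dx.
Evaluate the integral (use parity and integration by parts as needed): a_2 = 0.

Final answer: 0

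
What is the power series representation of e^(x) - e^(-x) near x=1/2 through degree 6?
(-1 + e)·e^(-1/2) + (1 + e)·e^(-1/2)·(x - 1/2) + (-1 + e)·e^(-1/2)·(x - 1/2)^2/2 + (1 + e)·e^(-1/2)·(x - 1/2)^3/6 + (-1 + e)·e^(-1/2)·(x - 1/2)^4/24 + (1 + e)·e^(-1/2)·(x - 1/2)^5/120 + (-1 + e)·e^(-1/2)·(x - 1/2)^6/720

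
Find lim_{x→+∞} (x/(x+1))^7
As x → +∞: x/(x+1) = 1/(1 + 1/x) → 1, and the 7th power of a limit-1 base also → 1.
Limit = 1.

Final answer: 1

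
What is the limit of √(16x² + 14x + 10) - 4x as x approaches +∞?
As x → +∞: multiply by the conjugate to get (14x+10)/(√(16x²+14x+10)+4x); the denominator ~ 8x, so the limit is 14/8 = 7/4.
Limit = 7/4.

Final answer: 7/4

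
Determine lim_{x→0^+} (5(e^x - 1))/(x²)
Both numerator and denominator → 0 as x → 0^+; this is a 0/0 indeterminate form.
Expand each to leading order near x = 0: numerator ~ 5·x, denominator ~ x^2.
The limit of the ratio is ∞.

Final answer: ∞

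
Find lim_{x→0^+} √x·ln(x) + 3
The product is a 0·∞ indeterminate form at x → 0⁺.
Rewrite the product as ln(x) / x^(-1/2) and apply L'Hôpital, or use the standard hierarchy x^(-1/2) ≫ |ln x| as x → 0⁺.
The indeterminate product → 0, so the limit = 3.

Final answer: 3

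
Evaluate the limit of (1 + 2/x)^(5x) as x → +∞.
As x → +∞: write (1 + 2/x)^(5x) = ((1 + 2/x)^x)^5 → (e^2)^5 = e^10.
Limit = e^(10).

Final answer: e^(10)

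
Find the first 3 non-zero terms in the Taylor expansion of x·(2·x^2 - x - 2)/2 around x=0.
x^3 - x^2/2 - x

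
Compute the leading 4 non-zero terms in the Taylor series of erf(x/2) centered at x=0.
-x^7/(2688·√(π)) + x^5/(160·√(π)) - x^3/(12·√(π)) + x/√(π)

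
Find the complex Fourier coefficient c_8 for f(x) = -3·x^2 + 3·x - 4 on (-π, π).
Compute the real Fourier coefficients first: a_8 = -3/16, b_8 = -3/4.
Then c_8 = (a_8 − i·b_8)/2 = -3/32 + 3·i/8.

Final answer: -3/32 + 3·i/8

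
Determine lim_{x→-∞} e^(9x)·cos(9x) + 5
Evaluate the dominant behaviour as x → -∞; each term tends to a finite value or vanishes.
Limit = 5.

Final answer: 5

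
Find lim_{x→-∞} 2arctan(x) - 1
Evaluate the dominant behaviour as x → -∞; each term tends to a finite value or vanishes.
Limit = -π - 1.

Final answer: -π - 1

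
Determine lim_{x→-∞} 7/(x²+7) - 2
Evaluate the dominant behaviour as x → -∞; each term tends to a finite value or vanishes.
Limit = -2.

Final answer: -2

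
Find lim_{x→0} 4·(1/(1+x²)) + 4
Direct substitution at x = 0 gives 8.

Final answer: 8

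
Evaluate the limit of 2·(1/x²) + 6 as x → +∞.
Evaluate the dominant behaviour as x → +∞; each term tends to a finite value or vanishes.
Limit = 6.

Final answer: 6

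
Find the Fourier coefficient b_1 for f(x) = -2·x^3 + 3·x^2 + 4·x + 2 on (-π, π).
b_1 = (1/π) ∫_{-π}^{π} f(x)·sin(1x) dx.
Evaluate the integral (use parity and integration by parts as needed): b_1 = 32 - 4·π^2.

Final answer: 32 - 4·π^2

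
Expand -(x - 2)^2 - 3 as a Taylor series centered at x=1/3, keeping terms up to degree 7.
-52/9 + 10·(x - 1/3)/3 - (x - 1/3)^2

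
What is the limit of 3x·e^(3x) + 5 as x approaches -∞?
The product is a 0·∞ indeterminate form at x → -∞.
Rewrite the product as 3x / e^(-3x) (an ∞/∞ form) and apply L'Hôpital, or use the standard hierarchy e^(3|x|) ≫ |x| as x → -∞.
The indeterminate product → 0, so the limit = 5.

Final answer: 5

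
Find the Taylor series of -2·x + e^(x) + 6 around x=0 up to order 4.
x^4/24 + x^3/6 + x^2/2 - x + 7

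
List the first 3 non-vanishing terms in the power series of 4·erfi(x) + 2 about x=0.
8·x^3/(3·√(π)) + 8·x/√(π) + 2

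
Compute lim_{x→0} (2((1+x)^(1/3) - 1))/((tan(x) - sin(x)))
Both numerator and denominator → 0 as x → 0; this is a 0/0 indeterminate form.
Expand each to leading order near x = 0: numerator ~ 2·x/3, denominator ~ x^3/2.
The limit of the ratio is ∞.

Final answer: ∞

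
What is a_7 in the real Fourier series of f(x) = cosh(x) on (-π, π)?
a_7 = (1/π) ∫_{-π}^{π} f(x)·cos(7x) dx.
Evaluate the integral (use parity and integration by parts as needed): a_7 = -sinh(π)/(25·π).

Final answer: -sinh(π)/(25·π)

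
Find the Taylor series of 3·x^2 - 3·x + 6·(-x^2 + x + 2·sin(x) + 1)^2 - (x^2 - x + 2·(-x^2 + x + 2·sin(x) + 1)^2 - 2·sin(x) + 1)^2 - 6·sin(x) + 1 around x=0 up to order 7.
-28251·x^7/280 - 811·x^6/6 + 8437·x^5/20 + 15·x^4 - 231·x^3 - 126·x^2 - 27·x - 2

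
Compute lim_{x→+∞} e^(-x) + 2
Evaluate the dominant behaviour as x → +∞; each term tends to a finite value or vanishes.
Limit = 2.

Final answer: 2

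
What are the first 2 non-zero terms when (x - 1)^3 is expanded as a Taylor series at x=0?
3·x - 1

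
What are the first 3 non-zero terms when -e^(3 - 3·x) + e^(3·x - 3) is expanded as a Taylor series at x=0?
x^2·(-9·e^(3)/2 + 9·e^(-3)/2) + x·(3·e^(-3) + 3·e^(3)) - e^(3) + e^(-3)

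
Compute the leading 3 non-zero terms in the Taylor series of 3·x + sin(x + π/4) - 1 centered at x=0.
-√(2)·x^2/4 + x·(√(2)/2 + 3) - 1 + √(2)/2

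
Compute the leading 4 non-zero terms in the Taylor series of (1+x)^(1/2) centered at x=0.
x^3/16 - x^2/8 + x/2 + 1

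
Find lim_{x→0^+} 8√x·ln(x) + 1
The product is a 0·∞ indeterminate form at x → 0⁺.
Rewrite the product as 8·ln(x) / x^(-1/2) and apply L'Hôpital, or use the standard hierarchy x^(-1/2) ≫ |ln x| as x → 0⁺.
The indeterminate product → 0, so the limit = 1.

Final answer: 1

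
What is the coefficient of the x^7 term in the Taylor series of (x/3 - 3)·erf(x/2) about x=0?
Expand to order 7: (x/3 - 3)·erf(x/2) = x^7/(896·√(π)) + x^6/(480·√(π)) - 3·x^5/(160·√(π)) - x^4/(36·√(π)) + x^3/(4·√(π)) + x^2/(3·√(π)) - 3·x/√(π) + O(x^8).
The coefficient of x^7 is 1/(896·√(π)).

Final answer: 1/(896·√(π))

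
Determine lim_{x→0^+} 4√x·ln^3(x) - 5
The product is a 0·∞ indeterminate form at x → 0⁺.
Rewrite the product as 4·ln^3(x) / x^(-1/2) and apply L'Hôpital, or use the standard hierarchy x^(-1/2) ≫ |ln x|^3 as x → 0⁺.
The indeterminate product → 0, so the limit = -5.

Final answer: -5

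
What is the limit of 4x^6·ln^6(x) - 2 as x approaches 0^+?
The product is a 0·∞ indeterminate form at x → 0⁺.
Rewrite the product as 4·ln^6(x) / x^(-6) and apply L'Hôpital, or use the standard hierarchy x^(-6) ≫ |ln x|^6 as x → 0⁺.
The indeterminate product → 0, so the limit = -2.

Final answer: -2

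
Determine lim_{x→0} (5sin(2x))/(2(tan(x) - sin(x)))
Both numerator and denominator → 0 as x → 0; this is a 0/0 indeterminate form.
Expand each to leading order near x = 0: numerator ~ 10·x, denominator ~ x^3.
The limit of the ratio is ∞.

Final answer: ∞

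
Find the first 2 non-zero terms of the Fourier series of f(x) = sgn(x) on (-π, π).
4·sin(x)/π + 4·sin(3·x)/(3·π)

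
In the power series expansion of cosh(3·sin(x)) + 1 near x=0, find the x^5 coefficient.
Expand to order 5: cosh(3·sin(x)) + 1 = 15·x^4/8 + 9·x^2/2 + 2 + O(x^6).
The coefficient of x^5 is 0.

Final answer: 0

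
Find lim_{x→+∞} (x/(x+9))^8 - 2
As x → +∞: x/(x+9) = 1/(1 + 9/x) → 1, and the 8th power of a limit-1 base also → 1; with the additive constant, 1 - 2 = -1.
Limit = -1.

Final answer: -1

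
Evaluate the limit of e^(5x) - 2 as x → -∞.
Evaluate the dominant behaviour as x → -∞; each term tends to a finite value or vanishes.
Limit = -2.

Final answer: -2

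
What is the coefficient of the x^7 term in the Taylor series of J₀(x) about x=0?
Expand to order 7: J₀(x) = -x^6/2304 + x^4/64 - x^2/4 + 1 + O(x^8).
The coefficient of x^7 is 0.

Final answer: 0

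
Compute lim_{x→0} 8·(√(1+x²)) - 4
Direct substitution at x = 0 gives 4.

Final answer: 4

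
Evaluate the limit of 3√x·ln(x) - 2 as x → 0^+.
The product is a 0·∞ indeterminate form at x → 0⁺.
Rewrite the product as 3·ln(x) / x^(-1/2) and apply L'Hôpital, or use the standard hierarchy x^(-1/2) ≫ |ln x| as x → 0⁺.
The indeterminate product → 0, so the limit = -2.

Final answer: -2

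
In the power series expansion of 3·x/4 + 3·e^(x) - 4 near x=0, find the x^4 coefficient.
Expand to order 4: 3·x/4 + 3·e^(x) - 4 = x^4/8 + x^3/2 + 3·x^2/2 + 15·x/4 - 1 + O(x^5).
The coefficient of x^4 is 1/8.

Final answer: 1/8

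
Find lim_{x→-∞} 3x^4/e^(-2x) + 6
The quotient is an ∞/∞ indeterminate form as x → -∞.
Compare growth rates of the dominant terms (exponentials ≫ polynomials ≫ logarithms), or apply L'Hôpital's rule; the quotient → 0.
Adding the constant: 0 + 6 = 6. Limit = 6.

Final answer: 6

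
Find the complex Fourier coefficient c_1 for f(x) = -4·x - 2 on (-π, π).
Compute the real Fourier coefficients first: a_1 = 0, b_1 = -8.
Then c_1 = (a_1 − i·b_1)/2 = 4·i.

Final answer: 4·i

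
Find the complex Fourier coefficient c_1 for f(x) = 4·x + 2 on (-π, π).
Compute the real Fourier coefficients first: a_1 = 0, b_1 = 8.
Then c_1 = (a_1 − i·b_1)/2 = -4·i.

Final answer: -4·i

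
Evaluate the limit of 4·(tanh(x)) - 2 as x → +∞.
Evaluate the dominant behaviour as x → +∞; each term tends to a finite value or vanishes.
Limit = 2.

Final answer: 2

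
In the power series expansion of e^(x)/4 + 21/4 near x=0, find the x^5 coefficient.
Expand to order 5: e^(x)/4 + 21/4 = x^5/480 + x^4/96 + x^3/24 + x^2/8 + x/4 + 11/2 + O(x^6).
The coefficient of x^5 is 1/480.

Final answer: 1/480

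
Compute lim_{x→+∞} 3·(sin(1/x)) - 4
Evaluate the dominant behaviour as x → +∞; each term tends to a finite value or vanishes.
Limit = -4.

Final answer: -4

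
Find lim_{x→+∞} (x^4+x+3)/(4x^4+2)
This is an ∞/∞ indeterminate form as x → +∞.
Divide numerator and denominator by x^4 and let the lower-order terms vanish; the leading terms give 1/4.
Limit = 1/4.

Final answer: 1/4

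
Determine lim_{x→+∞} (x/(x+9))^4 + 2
As x → +∞: x/(x+9) = 1/(1 + 9/x) → 1, and the 4th power of a limit-1 base also → 1; with the additive constant, 1 + 2 = 3.
Limit = 3.

Final answer: 3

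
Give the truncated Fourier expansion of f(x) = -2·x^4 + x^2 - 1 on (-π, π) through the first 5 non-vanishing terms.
(-100 + 16·π^2)·cos(x) + (7 - 4·π^2)·cos(2·x) + (-44/27 + 16·π^2/9)·cos(3·x) + (5/8 - π^2)·cos(4·x) - 2·π^4/5 - 1 + π^2/3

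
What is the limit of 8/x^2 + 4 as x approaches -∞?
Evaluate the dominant behaviour as x → -∞; each term tends to a finite value or vanishes.
Limit = 4.

Final answer: 4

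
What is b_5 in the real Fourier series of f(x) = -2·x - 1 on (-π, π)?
b_5 = (1/π) ∫_{-π}^{π} f(x)·sin(5x) dx.
Evaluate the integral (use parity and integration by parts as needed): b_5 = -4/5.

Final answer: -4/5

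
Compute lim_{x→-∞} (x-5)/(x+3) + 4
Evaluate the dominant behaviour as x → -∞; each term tends to a finite value or vanishes.
Limit = 5.

Final answer: 5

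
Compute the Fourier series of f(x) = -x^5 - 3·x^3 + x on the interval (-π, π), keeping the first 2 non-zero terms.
(-202 - 2·π^4 + 34·π^2)·sin(x) + (-2·π^2 + 2 + π^4)·sin(2·x)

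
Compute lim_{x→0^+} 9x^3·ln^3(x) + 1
The product is a 0·∞ indeterminate form at x → 0⁺.
Rewrite the product as 9·ln^3(x) / x^(-3) and apply L'Hôpital, or use the standard hierarchy x^(-3) ≫ |ln x|^3 as x → 0⁺.
The indeterminate product → 0, so the limit = 1.

Final answer: 1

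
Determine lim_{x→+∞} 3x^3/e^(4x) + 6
The quotient is an ∞/∞ indeterminate form as x → +∞.
The exponential denominator e^(4x) dominates the polynomial numerator (e^x ≫ x^3 as x → ∞), so the quotient → 0.
Adding the constant: 0 + 6 = 6. Limit = 6.

Final answer: 6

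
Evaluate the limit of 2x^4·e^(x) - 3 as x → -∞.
The product is a 0·∞ indeterminate form at x → -∞.
Rewrite the product as 2x^4 / e^(-x) (an ∞/∞ form) and apply L'Hôpital, or use the standard hierarchy e^(|x|) ≫ |x^4| as x → -∞.
The indeterminate product → 0, so the limit = -3.

Final answer: -3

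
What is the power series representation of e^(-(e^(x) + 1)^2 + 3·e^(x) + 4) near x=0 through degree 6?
-101·x^6·e^(3)/720 + 13·x^5·e^(3)/20 + 23·x^4·e^(3)/24 + x^3·e^(3)/6 - x^2·e^(3) - x·e^(3) + e^(3)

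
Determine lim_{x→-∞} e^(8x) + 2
Evaluate the dominant behaviour as x → -∞; each term tends to a finite value or vanishes.
Limit = 2.

Final answer: 2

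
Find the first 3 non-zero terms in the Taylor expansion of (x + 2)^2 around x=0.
x^2 + 4·x + 4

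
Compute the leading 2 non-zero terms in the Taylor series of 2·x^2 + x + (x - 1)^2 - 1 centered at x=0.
3·x^2 - x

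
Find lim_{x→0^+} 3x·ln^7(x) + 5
The product is a 0·∞ indeterminate form at x → 0⁺.
Rewrite the product as 3·ln^7(x) / x^(-1) and apply L'Hôpital, or use the standard hierarchy x^(-1) ≫ |ln x|^7 as x → 0⁺.
The indeterminate product → 0, so the limit = 5.

Final answer: 5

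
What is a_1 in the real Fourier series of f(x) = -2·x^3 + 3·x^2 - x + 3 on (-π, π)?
a_1 = (1/π) ∫_{-π}^{π} f(x)·cos(1x) dx.
Evaluate the integral (use parity and integration by parts as needed): a_1 = -12.

Final answer: -12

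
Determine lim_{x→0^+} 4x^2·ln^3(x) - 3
The product is a 0·∞ indeterminate form at x → 0⁺.
Rewrite the product as 4·ln^3(x) / x^(-2) and apply L'Hôpital, or use the standard hierarchy x^(-2) ≫ |ln x|^3 as x → 0⁺.
The indeterminate product → 0, so the limit = -3.

Final answer: -3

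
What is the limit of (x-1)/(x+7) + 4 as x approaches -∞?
Evaluate the dominant behaviour as x → -∞; each term tends to a finite value or vanishes.
Limit = 5.

Final answer: 5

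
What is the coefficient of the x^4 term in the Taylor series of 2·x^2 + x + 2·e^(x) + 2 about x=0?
Expand to order 4: 2·x^2 + x + 2·e^(x) + 2 = x^4/12 + x^3/3 + 3·x^2 + 3·x + 4 + O(x^5).
The coefficient of x^4 is 1/12.

Final answer: 1/12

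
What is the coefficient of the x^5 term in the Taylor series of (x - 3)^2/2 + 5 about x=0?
Expand to order 5: (x - 3)^2/2 + 5 = x^2/2 - 3·x + 19/2 + O(x^6).
The coefficient of x^5 is 0.

Final answer: 0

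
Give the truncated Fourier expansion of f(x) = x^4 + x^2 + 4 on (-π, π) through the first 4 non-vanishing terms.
(44 - 8·π^2)·cos(x) + (-2 + 2·π^2)·cos(2·x) + (4/27 - 8·π^2/9)·cos(3·x) + π^2/3 + 4 + π^4/5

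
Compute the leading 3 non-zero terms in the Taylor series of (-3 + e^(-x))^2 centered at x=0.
-x^2 + 4·x + 4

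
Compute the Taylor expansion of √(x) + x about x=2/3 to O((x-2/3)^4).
2/3 + √(6)/3 + (√(6)/4 + 1)·(x - 2/3) - 3·√(6)·(x - 2/3)^2/32 + 9·√(6)·(x - 2/3)^3/128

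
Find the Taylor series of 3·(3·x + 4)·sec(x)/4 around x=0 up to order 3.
9·x^3/8 + 3·x^2/2 + 9·x/4 + 3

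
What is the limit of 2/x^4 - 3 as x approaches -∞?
Evaluate the dominant behaviour as x → -∞; each term tends to a finite value or vanishes.
Limit = -3.

Final answer: -3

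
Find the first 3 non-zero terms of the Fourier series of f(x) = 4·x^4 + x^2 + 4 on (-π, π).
(188 - 32·π^2)·cos(x) + (-11 + 8·π^2)·cos(2·x) + π^2/3 + 4 + 4·π^4/5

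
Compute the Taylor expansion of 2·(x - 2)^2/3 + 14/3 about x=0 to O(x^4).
2·x^2/3 - 8·x/3 + 22/3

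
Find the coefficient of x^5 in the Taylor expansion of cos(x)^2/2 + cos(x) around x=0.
Expand to order 5: cos(x)^2/2 + cos(x) = 5·x^4/24 - x^2 + 3/2 + O(x^6).
The coefficient of x^5 is 0.

Final answer: 0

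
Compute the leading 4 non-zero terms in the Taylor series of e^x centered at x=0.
x^3/6 + x^2/2 + x + 1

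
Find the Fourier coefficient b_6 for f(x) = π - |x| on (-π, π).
b_6 = (1/π) ∫_{-π}^{π} f(x)·sin(6x) dx.
Evaluate the integral (use parity and integration by parts as needed): b_6 = 0.

Final answer: 0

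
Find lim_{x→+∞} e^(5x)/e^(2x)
This is an ∞/∞ indeterminate form as x → +∞.
Rewrite e^(5x)/e^(2x) = e^((5−2)x) = e^(3x); the exponent coefficient is 3 > 0 so e^(3x) → ∞.
Limit = ∞.

Final answer: ∞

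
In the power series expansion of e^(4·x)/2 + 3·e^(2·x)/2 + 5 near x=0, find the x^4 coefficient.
Expand to order 4: e^(4·x)/2 + 3·e^(2·x)/2 + 5 = 19·x^4/3 + 22·x^3/3 + 7·x^2 + 5·x + 7 + O(x^5).
The coefficient of x^4 is 19/3.

Final answer: 19/3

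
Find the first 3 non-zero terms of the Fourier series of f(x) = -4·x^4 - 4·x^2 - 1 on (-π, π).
(-176 + 32·π^2)·cos(x) + (8 - 8·π^2)·cos(2·x) - 4·π^4/5 - 4·π^2/3 - 1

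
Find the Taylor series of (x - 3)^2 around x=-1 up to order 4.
16 - 8·(x + 1) + (x + 1)^2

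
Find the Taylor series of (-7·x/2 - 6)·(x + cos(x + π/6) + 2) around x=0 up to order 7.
x^7·(-1/1680 + 7·√(3)/2880) + x^6·(√(3)/240 + 7/480) + x^5·(1/40 - 7·√(3)/96) + x^4·(-7/24 - √(3)/8) + x^3·(-1/2 + 7·√(3)/8) + x^2·(-7/4 + 3·√(3)/2) + x·(-10 - 7·√(3)/4) - 12 - 3·√(3)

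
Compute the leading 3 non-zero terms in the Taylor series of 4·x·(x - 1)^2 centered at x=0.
4·x^3 - 8·x^2 + 4·x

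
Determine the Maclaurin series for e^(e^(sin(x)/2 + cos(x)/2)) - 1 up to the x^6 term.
x^6·(-3·e^(e^(1/2) + 2)/1024 - e^(e^(1/2) + 5/2)/3072 + e^(e^(1/2) + 3)/46080 + 107·e^(1/2 + e^(1/2))/9216 + 7·e^(3/2 + e^(1/2))/768 + 193·e^(1 + e^(1/2))/5120) + x^5·(-5·e^(3/2 + e^(1/2))/256 - e^(e^(1/2) + 2)/384 + e^(e^(1/2) + 5/2)/3840 + 11·e^(1 + e^(1/2))/768 + 137·e^(1/2 + e^(1/2))/3840) + x^4·(-11·e^(1 + e^(1/2))/128 - e^(3/2 + e^(1/2))/64 - 7·e^(1/2 + e^(1/2))/384 + e^(e^(1/2) + 2)/384) + x^3·(-3·e^(1/2 + e^(1/2))/16 - e^(1 + e^(1/2))/16 + e^(3/2 + e^(1/2))/48) + x^2·(-e^(1/2 + e^(1/2))/8 + e^(1 + e^(1/2))/8) + x·e^(1/2 + e^(1/2))/2 - 1 + e^(e^(1/2))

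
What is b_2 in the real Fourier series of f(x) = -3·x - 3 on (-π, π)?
b_2 = (1/π) ∫_{-π}^{π} f(x)·sin(2x) dx.
Evaluate the integral (use parity and integration by parts as needed): b_2 = 3.

Final answer: 3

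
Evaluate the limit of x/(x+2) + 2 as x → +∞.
Evaluate the dominant behaviour as x → +∞; each term tends to a finite value or vanishes.
Limit = 3.

Final answer: 3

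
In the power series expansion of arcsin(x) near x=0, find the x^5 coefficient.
Expand to order 5: arcsin(x) = 3·x^5/40 + x^3/6 + x + O(x^6).
The coefficient of x^5 is 3/40.

Final answer: 3/40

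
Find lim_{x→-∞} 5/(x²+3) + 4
Evaluate the dominant behaviour as x → -∞; each term tends to a finite value or vanishes.
Limit = 4.

Final answer: 4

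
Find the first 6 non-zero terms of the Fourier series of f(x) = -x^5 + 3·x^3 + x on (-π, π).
(-274 - 2·π^4 + 46·π^2)·sin(x) + (-8·π^2 + 11 + π^4)·sin(2·x) + (-2·π^4/3 - 134/81 + 94·π^2/27)·sin(3·x) + (-17·π^2/8 + 19/64 + π^4/2)·sin(4·x) + (-2·π^4/5 + 22/625 + 38·π^2/25)·sin(5·x) + (-32·π^2/27 - 11/81 + π^4/3)·sin(6·x)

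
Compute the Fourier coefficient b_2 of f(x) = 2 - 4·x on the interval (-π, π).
b_2 = (1/π) ∫_{-π}^{π} f(x)·sin(2x) dx.
Evaluate the integral (use parity and integration by parts as needed): b_2 = 4.

Final answer: 4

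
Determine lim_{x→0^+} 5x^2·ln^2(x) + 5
The product is a 0·∞ indeterminate form at x → 0⁺.
Rewrite the product as 5·ln^2(x) / x^(-2) and apply L'Hôpital, or use the standard hierarchy x^(-2) ≫ |ln x|^2 as x → 0⁺.
The indeterminate product → 0, so the limit = 5.

Final answer: 5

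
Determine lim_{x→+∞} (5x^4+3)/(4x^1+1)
This is an ∞/∞ indeterminate form as x → +∞.
Divide numerator and denominator by x^4 and let the lower-order terms vanish; the numerator's degree 4 exceeds the denominator's degree 1, so the quotient diverges.
Limit = ∞.

Final answer: ∞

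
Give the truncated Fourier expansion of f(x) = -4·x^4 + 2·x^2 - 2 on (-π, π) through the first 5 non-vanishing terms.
(-200 + 32·π^2)·cos(x) + (14 - 8·π^2)·cos(2·x) + (-88/27 + 32·π^2/9)·cos(3·x) + (5/4 - 2·π^2)·cos(4·x) - 4·π^4/5 - 2 + 2·π^2/3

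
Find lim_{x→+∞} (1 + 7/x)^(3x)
As x → +∞: write (1 + 7/x)^(3x) = ((1 + 7/x)^x)^3 → (e^7)^3 = e^21.
Limit = e^(21).

Final answer: e^(21)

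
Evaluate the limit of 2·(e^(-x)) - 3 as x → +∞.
Evaluate the dominant behaviour as x → +∞; each term tends to a finite value or vanishes.
Limit = -3.

Final answer: -3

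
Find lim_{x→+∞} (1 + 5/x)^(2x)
As x → +∞: write (1 + 5/x)^(2x) = ((1 + 5/x)^x)^2 → (e^5)^2 = e^10.
Limit = e^(10).

Final answer: e^(10)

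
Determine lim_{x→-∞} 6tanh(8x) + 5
Evaluate the dominant behaviour as x → -∞; each term tends to a finite value or vanishes.
Limit = -1.

Final answer: -1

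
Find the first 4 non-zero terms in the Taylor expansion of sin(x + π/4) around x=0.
-√(2)·x^3/12 - √(2)·x^2/4 + √(2)·x/2 + √(2)/2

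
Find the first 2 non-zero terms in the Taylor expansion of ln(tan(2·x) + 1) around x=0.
-2·x^2 + 2·x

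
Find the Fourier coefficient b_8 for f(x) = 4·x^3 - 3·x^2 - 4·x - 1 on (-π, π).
b_8 = (1/π) ∫_{-π}^{π} f(x)·sin(8x) dx.
Evaluate the integral (use parity and integration by parts as needed): b_8 = 35/32 - π^2.

Final answer: 35/32 - π^2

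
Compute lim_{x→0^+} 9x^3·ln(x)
This is a 0·∞ indeterminate form at x → 0⁺.
Rewrite the product as 9·ln(x) / x^(-3) and apply L'Hôpital, or use the standard hierarchy x^(-3) ≫ |ln x| as x → 0⁺.
The indeterminate product → 0, so the limit = 0.

Final answer: 0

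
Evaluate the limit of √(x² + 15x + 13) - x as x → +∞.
This is an ∞ − ∞ indeterminate form.
Multiply and divide by the conjugate √(x²+15x + 13) + x; the x² terms cancel, leaving (15x + 13)/(√(x²+15x + 13)+x) → 15/2.
Limit = 15/2.

Final answer: 15/2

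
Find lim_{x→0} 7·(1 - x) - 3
Direct substitution at x = 0 gives 4.

Final answer: 4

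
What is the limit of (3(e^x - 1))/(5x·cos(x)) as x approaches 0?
Both numerator and denominator → 0 as x → 0; this is a 0/0 indeterminate form.
Expand each to leading order near x = 0: numerator ~ 3·x, denominator ~ 5·x.
The limit of the ratio is 3/5.

Final answer: 3/5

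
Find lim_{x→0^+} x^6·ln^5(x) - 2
The product is a 0·∞ indeterminate form at x → 0⁺.
Rewrite the product as ln^5(x) / x^(-6) and apply L'Hôpital, or use the standard hierarchy x^(-6) ≫ |ln x|^5 as x → 0⁺.
The indeterminate product → 0, so the limit = -2.

Final answer: -2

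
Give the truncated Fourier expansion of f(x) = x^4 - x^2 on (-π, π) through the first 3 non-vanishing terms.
(52 - 8·π^2)·cos(x) + (-4 + 2·π^2)·cos(2·x) - π^2/3 + π^4/5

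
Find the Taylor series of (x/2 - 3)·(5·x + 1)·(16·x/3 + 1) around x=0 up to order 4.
40·x^3/3 - 449·x^2/6 - 61·x/2 - 3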